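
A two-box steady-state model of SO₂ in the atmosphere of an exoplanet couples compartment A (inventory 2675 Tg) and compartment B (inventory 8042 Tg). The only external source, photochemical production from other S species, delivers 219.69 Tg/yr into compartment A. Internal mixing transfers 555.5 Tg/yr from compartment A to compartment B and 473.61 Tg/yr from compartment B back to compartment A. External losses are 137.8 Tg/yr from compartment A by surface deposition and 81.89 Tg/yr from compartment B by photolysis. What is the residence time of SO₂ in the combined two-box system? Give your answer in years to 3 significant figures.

48.8 yr

For the system as a whole, the A↔B exchange is internal and contributes nothing to the throughput; only the external sinks remove mass.
M_total = 2675 + 8042 = 10717 Tg.
ΣF_external_out = 137.8 + 81.89 = 219.69 Tg/yr.
τ = M_total / ΣF_ext = 10717 / 219.69 = 48.78 yr.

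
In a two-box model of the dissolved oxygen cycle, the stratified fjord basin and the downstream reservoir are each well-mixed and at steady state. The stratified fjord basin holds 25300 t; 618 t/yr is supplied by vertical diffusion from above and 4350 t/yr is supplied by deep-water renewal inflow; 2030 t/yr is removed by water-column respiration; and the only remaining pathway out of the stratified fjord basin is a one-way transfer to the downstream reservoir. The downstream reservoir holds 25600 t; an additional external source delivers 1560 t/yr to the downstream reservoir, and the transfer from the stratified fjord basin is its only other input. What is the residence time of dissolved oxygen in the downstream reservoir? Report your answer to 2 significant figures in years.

5.7 yr

Balance the stratified fjord basin: ΣF_in = 618 + 4350 = 4968.0 t/yr.
Transfer to the downstream reservoir = ΣF_in − (2030) = 2938.0 t/yr.
Total input to the downstream reservoir = 2938.0 + 1560 = 4498.0 t/yr; at steady state this equals its total output.
τ = M / F = 25600 / 4498.0 = 5.691 yr.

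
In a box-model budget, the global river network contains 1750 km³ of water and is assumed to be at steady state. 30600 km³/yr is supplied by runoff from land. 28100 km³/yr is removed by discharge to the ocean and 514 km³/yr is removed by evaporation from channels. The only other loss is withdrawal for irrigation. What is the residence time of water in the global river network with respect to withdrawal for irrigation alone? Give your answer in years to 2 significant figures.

0.88 yr

At steady state ΣF_in = ΣF_out.
ΣF_in = 30600 km³/yr.
Withdrawal for irrigation flux = ΣF_in − (28100 + 514) = 30600 − 28610 = 1986 km³/yr.
τ = M / F = 1750 / 1986 = 0.8812 yr.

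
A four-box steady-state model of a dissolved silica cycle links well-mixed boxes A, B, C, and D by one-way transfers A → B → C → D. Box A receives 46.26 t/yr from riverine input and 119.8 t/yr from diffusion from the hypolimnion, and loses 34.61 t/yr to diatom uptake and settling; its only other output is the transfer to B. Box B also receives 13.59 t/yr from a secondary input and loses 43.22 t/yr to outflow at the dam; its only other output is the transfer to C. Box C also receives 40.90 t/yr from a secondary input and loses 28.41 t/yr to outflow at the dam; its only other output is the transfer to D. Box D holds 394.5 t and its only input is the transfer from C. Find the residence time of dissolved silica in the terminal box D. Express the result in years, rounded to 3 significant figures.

3.45 yr

Box A: F(A→B) = (46.26 + 119.8) − 34.61 = 131.45 t/yr.
Box B: F(B→C) = (131.45 + 13.59) − 43.22 = 101.82 t/yr.
Box C: F(C→D) = (101.82 + 40.90) − 28.41 = 114.31 t/yr.
Box D throughput = its input = 114.31 t/yr; τ = 394.5 / 114.31 = 3.451 yr.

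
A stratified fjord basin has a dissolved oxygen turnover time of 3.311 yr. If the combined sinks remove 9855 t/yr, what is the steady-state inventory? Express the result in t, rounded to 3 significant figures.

τ = M/F ⇒ M = τ × F = 3.311 × 9855 = 32630 t.

32600 t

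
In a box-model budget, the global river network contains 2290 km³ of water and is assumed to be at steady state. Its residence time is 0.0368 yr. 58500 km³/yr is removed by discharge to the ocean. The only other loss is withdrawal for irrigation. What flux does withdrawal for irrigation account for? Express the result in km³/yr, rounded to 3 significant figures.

Total removal F = M/τ = 2290 / 0.0368 = 62230 km³/yr.
Withdrawal for irrigation = F − (58500) = 62230 − 58500 = 3728 km³/yr.

3730 km³/yr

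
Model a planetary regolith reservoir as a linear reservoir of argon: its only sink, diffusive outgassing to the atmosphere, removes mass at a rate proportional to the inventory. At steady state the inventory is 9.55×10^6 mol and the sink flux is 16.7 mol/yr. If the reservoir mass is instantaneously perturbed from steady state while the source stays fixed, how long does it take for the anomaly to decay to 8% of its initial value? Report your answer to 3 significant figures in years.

1.44×10^6 yr

For a linear reservoir the anomaly decays as exp(−t/τ) with τ = M/F = 9.55×10^6/16.7 = 571900 yr.
exp(−t/τ) = 0.08 ⇒ t = −τ ln(0.08) = 571900 × 2.526 = 1.444×10^6 yr.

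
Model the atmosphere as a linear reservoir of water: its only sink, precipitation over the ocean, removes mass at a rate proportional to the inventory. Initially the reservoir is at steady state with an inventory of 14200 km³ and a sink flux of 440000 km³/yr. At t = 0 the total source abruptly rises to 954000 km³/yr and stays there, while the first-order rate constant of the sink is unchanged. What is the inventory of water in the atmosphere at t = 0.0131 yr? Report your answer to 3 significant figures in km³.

19700 km³

Residence time τ = M₀/F₀ = 0.03227 yr. The eventual steady state is M_∞ = M₀·(F₁/F₀) = 14200 × 954000/440000 = 30788 km³.
The anomaly ΔM(t) = M(t) − M_∞ decays as ΔM₀·e^(−t/τ) with ΔM₀ = 14200 − 30788 = −16590 km³.
At t = 0.0131 yr, e^(−t/τ) = e^(−0.4059) = 0.6664, so ΔM = −11050 km³ and M = 30788 − 11050 = 19734 km³.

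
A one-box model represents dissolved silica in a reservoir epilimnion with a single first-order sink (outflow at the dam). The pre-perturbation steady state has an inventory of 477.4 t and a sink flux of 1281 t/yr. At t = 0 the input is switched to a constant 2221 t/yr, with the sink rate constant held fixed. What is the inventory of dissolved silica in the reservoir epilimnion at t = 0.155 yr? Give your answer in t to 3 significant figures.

597 t

Residence time τ = M₀/F₀ = 0.3727 yr. The eventual steady state is M_∞ = M₀·(F₁/F₀) = 477.4 × 2221/1281 = 827.72 t.
The anomaly ΔM(t) = M(t) − M_∞ decays as ΔM₀·e^(−t/τ) with ΔM₀ = 477.4 − 827.72 = −350.3 t.
At t = 0.155 yr, e^(−t/τ) = e^(−0.4159) = 0.6597, so ΔM = −231.1 t and M = 827.72 − 231.1 = 596.60 t.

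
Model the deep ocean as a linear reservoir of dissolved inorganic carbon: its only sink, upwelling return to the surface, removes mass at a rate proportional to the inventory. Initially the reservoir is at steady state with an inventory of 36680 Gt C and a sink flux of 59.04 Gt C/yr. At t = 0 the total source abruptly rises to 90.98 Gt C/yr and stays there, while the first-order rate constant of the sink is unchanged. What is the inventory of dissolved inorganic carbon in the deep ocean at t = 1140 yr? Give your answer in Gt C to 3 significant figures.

Residence time τ = M₀/F₀ = 621.3 yr. The eventual steady state is M_∞ = M₀·(F₁/F₀) = 36680 × 90.98/59.04 = 56523 Gt C.
The anomaly ΔM(t) = M(t) − M_∞ decays as ΔM₀·e^(−t/τ) with ΔM₀ = 36680 − 56523 = −19840 Gt C.
At t = 1140 yr, e^(−t/τ) = e^(−1.835) = 0.1596, so ΔM = −3167 Gt C and M = 56523 − 3167 = 53356 Gt C.

53400 Gt C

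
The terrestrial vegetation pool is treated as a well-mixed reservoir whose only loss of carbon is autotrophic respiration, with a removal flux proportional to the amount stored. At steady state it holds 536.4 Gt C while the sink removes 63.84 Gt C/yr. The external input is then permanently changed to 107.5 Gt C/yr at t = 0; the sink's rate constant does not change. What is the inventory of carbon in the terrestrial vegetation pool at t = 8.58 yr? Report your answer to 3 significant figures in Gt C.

The sink rate constant is k = F₀/M₀ = 63.84/536.4 = 0.1190 yr⁻¹.
Solving dM/dt = F₁ − kM with M(0) = M₀ gives M(t) = F₁/k + (M₀ − F₁/k)·e^(−kt).
F₁/k = 107.5/0.1190 = 903.24 Gt C; kt = 0.1190 × 8.58 = 1.021, e^(−kt) = 0.3602.
M(8.58) = 903.24 + (536.4 − 903.24) × 0.3602 = 903.24 − 132.1 = 771.11 Gt C.

771 Gt C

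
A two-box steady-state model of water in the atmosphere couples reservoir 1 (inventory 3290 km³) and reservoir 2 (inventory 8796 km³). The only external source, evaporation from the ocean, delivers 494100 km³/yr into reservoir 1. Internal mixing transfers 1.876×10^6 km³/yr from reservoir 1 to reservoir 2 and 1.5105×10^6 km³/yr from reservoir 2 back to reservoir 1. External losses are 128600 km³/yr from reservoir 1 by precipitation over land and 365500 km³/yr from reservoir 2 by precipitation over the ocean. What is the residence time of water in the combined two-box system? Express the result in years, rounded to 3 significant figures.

0.0245 yr

For the system as a whole, the A↔B exchange is internal and contributes nothing to the throughput; only the external sinks remove mass.
M_total = 3290 + 8796 = 12086 km³.
ΣF_external_out = 128600 + 365500 = 494100 km³/yr.
τ = M_total / ΣF_ext = 12086 / 494100 = 0.02446 yr.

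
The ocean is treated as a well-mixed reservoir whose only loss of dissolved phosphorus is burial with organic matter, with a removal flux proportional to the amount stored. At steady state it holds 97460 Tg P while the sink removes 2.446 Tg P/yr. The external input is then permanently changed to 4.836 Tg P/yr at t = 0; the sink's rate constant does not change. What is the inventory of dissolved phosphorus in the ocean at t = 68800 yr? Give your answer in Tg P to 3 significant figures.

Residence time τ = M₀/F₀ = 39840 yr. The eventual steady state is M_∞ = M₀·(F₁/F₀) = 97460 × 4.836/2.446 = 192690 Tg P.
The anomaly ΔM(t) = M(t) − M_∞ decays as ΔM₀·e^(−t/τ) with ΔM₀ = 97460 − 192690 = −95230 Tg P.
At t = 68800 yr, e^(−t/τ) = e^(−1.727) = 0.1779, so ΔM = −16940 Tg P and M = 192690 − 16940 = 175750 Tg P.

176000 Tg P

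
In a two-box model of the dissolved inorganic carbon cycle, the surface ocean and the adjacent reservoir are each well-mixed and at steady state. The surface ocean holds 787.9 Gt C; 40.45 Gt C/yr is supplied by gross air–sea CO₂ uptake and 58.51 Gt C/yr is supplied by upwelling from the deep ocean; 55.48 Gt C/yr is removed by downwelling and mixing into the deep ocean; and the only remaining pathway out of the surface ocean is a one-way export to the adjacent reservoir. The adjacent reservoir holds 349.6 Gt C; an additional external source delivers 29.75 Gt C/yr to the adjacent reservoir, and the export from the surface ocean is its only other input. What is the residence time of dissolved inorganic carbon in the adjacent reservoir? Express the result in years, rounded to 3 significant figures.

4.77 yr

Balance the surface ocean: ΣF_in = 40.45 + 58.51 = 98.960 Gt C/yr.
Export to the adjacent reservoir = ΣF_in − (55.48) = 43.480 Gt C/yr.
Total input to the adjacent reservoir = 43.480 + 29.75 = 73.230 Gt C/yr; at steady state this equals its total output.
τ = M / F = 349.6 / 73.230 = 4.774 yr.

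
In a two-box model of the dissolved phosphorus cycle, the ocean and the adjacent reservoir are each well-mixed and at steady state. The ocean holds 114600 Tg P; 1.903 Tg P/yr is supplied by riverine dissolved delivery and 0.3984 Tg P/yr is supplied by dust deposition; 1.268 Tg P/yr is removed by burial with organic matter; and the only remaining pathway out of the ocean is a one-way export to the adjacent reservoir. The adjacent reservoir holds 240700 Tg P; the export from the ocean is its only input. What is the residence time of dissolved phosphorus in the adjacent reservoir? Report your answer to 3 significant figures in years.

233000 yr

Balance the ocean: ΣF_in = 1.903 + 0.3984 = 2.3014 Tg P/yr.
Export to the adjacent reservoir = ΣF_in − (1.268) = 1.0334 Tg P/yr.
At steady state the output of the adjacent reservoir equals its input, 1.0334 Tg P/yr.
τ = M / F = 240700 / 1.0334 = 232900 yr.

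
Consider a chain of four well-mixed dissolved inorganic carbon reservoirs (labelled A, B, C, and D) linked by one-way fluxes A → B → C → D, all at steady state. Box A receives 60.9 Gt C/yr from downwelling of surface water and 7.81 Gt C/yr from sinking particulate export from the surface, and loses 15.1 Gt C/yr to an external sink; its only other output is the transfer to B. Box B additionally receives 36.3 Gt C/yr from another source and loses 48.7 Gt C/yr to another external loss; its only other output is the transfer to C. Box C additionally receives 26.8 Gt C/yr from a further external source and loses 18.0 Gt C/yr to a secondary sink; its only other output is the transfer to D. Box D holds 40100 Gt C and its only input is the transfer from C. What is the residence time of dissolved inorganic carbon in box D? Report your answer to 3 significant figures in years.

Box A: F(A→B) = (60.9 + 7.81) − 15.1 = 53.610 Gt C/yr.
Box B: F(B→C) = (53.610 + 36.3) − 48.7 = 41.210 Gt C/yr.
Box C: F(C→D) = (41.210 + 26.8) − 18.0 = 50.010 Gt C/yr.
Box D throughput = its input = 50.010 Gt C/yr; τ = 40100 / 50.010 = 801.8 yr.

802 yr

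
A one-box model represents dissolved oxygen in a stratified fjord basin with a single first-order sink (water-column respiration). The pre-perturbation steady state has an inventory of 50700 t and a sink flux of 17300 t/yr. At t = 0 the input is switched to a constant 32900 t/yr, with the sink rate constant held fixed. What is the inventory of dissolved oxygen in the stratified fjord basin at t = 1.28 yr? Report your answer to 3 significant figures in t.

66900 t

The sink rate constant is k = F₀/M₀ = 17300/50700 = 0.3412 yr⁻¹.
Solving dM/dt = F₁ − kM with M(0) = M₀ gives M(t) = F₁/k + (M₀ − F₁/k)·e^(−kt).
F₁/k = 32900/0.3412 = 96418 t; kt = 0.3412 × 1.28 = 0.4368, e^(−kt) = 0.6461.
M(1.28) = 96418 + (50700 − 96418) × 0.6461 = 96418 − 29540 = 66879 t.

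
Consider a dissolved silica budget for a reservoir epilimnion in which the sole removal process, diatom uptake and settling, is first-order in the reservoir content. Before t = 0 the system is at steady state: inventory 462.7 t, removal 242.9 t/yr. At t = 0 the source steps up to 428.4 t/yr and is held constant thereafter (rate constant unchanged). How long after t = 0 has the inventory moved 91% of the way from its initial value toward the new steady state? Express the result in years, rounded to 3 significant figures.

τ = M₀/F₀ = 462.7/242.9 = 1.905 yr.
The remaining gap fraction is e^(−t/τ); 91% covered ⇒ e^(−t/τ) = 0.0900.
t = −τ ln(0.0900) = 1.905 × 2.408 = 4.587 yr.

4.59 yr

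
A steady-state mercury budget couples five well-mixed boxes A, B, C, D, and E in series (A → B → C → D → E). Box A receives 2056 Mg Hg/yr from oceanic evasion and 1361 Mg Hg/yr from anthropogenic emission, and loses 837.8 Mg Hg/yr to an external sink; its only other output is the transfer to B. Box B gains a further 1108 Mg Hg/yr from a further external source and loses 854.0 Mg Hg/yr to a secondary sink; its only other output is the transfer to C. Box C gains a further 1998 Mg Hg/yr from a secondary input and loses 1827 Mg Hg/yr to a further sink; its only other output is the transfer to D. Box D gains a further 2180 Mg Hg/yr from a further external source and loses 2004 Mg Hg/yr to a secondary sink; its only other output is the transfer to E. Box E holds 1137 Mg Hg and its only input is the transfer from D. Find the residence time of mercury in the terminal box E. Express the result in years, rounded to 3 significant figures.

Box A: F(A→B) = (2056 + 1361) − 837.8 = 2579.2 Mg Hg/yr.
Box B: F(B→C) = (2579.2 + 1108) − 854.0 = 2833.2 Mg Hg/yr.
Box C: F(C→D) = (2833.2 + 1998) − 1827 = 3004.2 Mg Hg/yr.
Box D: F(D→E) = (3004.2 + 2180) − 2004 = 3180.2 Mg Hg/yr.
Box E throughput = its input = 3180.2 Mg Hg/yr; τ = 1137 / 3180.2 = 0.3575 yr.

0.358 yr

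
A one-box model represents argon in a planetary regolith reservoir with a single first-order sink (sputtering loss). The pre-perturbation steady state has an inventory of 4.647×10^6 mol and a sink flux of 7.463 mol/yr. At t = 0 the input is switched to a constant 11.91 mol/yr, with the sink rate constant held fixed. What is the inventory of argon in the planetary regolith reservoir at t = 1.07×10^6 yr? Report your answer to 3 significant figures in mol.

τ = M₀/F₀ = 4.647×10^6/7.463 = 622700 yr; rate constant k = 1/τ.
New steady state M_∞ = F₁/k = F₁·τ = 11.91 × 622700 = 7.4160×10^6 mol.
M(t) = M_∞ + (M₀ − M_∞)·e^(−t/τ); t/τ = 1.07×10^6/622700 = 1.718, so e^(−t/τ) = 0.1794.
M(t) = 7.4160×10^6 − 2.769×10^6 × 0.1794 = 6.9194×10^6 mol.

6.92×10^6 mol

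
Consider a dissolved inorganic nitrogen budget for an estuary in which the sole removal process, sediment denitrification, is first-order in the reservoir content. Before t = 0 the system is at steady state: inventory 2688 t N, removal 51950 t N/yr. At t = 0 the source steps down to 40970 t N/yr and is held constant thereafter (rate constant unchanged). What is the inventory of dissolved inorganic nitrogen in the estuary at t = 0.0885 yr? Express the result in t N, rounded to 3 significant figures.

2220 t N

The sink rate constant is k = F₀/M₀ = 51950/2688 = 19.33 yr⁻¹.
Solving dM/dt = F₁ − kM with M(0) = M₀ gives M(t) = F₁/k + (M₀ − F₁/k)·e^(−kt).
F₁/k = 40970/19.33 = 2119.9 t N; kt = 19.33 × 0.0885 = 1.710, e^(−kt) = 0.1808.
M(0.0885) = 2119.9 + (2688 − 2119.9) × 0.1808 = 2119.9 + 102.7 = 2222.6 t N.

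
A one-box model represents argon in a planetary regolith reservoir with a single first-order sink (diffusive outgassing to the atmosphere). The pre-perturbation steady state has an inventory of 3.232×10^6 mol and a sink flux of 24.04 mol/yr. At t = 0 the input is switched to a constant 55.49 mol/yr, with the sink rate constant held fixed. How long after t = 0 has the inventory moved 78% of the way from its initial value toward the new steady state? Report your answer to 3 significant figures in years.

τ = M₀/F₀ = 3.232×10^6/24.04 = 134400 yr.
The remaining gap fraction is e^(−t/τ); 78% covered ⇒ e^(−t/τ) = 0.220.
t = −τ ln(0.220) = 134400 × 1.514 = 203600 yr.

204000 yr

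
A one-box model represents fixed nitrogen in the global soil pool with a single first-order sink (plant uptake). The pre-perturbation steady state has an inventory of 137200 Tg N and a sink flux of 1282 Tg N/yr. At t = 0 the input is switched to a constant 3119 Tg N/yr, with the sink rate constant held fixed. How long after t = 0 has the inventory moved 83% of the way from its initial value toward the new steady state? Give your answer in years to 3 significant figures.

τ = M₀/F₀ = 137200/1282 = 107.0 yr.
The remaining gap fraction is e^(−t/τ); 83% covered ⇒ e^(−t/τ) = 0.170.
t = −τ ln(0.170) = 107.0 × 1.772 = 189.6 yr.

190 yr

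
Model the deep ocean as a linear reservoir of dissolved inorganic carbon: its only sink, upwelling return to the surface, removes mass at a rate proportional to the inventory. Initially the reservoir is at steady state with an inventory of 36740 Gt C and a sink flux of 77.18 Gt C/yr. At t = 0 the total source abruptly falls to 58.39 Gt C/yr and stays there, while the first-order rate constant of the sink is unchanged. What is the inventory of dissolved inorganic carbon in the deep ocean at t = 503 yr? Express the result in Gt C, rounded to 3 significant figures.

30900 Gt C

τ = M₀/F₀ = 36740/77.18 = 476.0 yr; rate constant k = 1/τ.
New steady state M_∞ = F₁/k = F₁·τ = 58.39 × 476.0 = 27795 Gt C.
M(t) = M_∞ + (M₀ − M_∞)·e^(−t/τ); t/τ = 503/476.0 = 1.057, so e^(−t/τ) = 0.3476.
M(t) = 27795 + 8945 × 0.3476 = 30905 Gt C.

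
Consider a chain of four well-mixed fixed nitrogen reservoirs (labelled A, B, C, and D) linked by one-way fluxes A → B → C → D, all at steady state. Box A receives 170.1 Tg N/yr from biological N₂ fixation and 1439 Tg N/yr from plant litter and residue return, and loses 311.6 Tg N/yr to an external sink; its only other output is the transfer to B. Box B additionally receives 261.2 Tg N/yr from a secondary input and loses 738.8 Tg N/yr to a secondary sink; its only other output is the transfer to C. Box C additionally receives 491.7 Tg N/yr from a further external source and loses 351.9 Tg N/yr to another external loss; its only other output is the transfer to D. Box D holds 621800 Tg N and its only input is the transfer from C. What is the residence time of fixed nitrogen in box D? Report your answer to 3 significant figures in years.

Box A: F(A→B) = (170.1 + 1439) − 311.6 = 1297.5 Tg N/yr.
Box B: F(B→C) = (1297.5 + 261.2) − 738.8 = 819.90 Tg N/yr.
Box C: F(C→D) = (819.90 + 491.7) − 351.9 = 959.70 Tg N/yr.
Box D throughput = its input = 959.70 Tg N/yr; τ = 621800 / 959.70 = 647.9 yr.

648 yr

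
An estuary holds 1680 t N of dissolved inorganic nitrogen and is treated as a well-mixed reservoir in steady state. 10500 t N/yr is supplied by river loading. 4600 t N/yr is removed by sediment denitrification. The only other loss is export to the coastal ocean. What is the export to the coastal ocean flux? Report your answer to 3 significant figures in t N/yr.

At steady state ΣF_in = ΣF_out.
ΣF_in = 10500 t N/yr.
Export to the coastal ocean flux = ΣF_in − (4600) = 10500 − 4600 = 5900 t N/yr.

5900 t N/yr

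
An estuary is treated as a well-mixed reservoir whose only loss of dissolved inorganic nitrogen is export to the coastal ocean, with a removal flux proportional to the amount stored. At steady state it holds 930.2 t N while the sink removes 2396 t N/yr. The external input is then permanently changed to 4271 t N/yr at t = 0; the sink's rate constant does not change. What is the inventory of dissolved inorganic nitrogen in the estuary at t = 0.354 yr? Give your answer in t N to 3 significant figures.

The sink rate constant is k = F₀/M₀ = 2396/930.2 = 2.576 yr⁻¹.
Solving dM/dt = F₁ − kM with M(0) = M₀ gives M(t) = F₁/k + (M₀ − F₁/k)·e^(−kt).
F₁/k = 4271/2.576 = 1658.1 t N; kt = 2.576 × 0.354 = 0.9118, e^(−kt) = 0.4018.
M(0.354) = 1658.1 + (930.2 − 1658.1) × 0.4018 = 1658.1 − 292.5 = 1365.7 t N.

1370 t N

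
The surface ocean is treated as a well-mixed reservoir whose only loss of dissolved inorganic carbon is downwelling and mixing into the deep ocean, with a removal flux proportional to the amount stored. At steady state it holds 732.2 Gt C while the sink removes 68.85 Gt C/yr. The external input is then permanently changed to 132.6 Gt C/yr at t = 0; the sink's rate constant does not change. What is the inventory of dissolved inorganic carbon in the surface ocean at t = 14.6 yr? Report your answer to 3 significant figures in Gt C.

The sink rate constant is k = F₀/M₀ = 68.85/732.2 = 0.09403 yr⁻¹.
Solving dM/dt = F₁ − kM with M(0) = M₀ gives M(t) = F₁/k + (M₀ − F₁/k)·e^(−kt).
F₁/k = 132.6/0.09403 = 1410.2 Gt C; kt = 0.09403 × 14.6 = 1.373, e^(−kt) = 0.2534.
M(14.6) = 1410.2 + (732.2 − 1410.2) × 0.2534 = 1410.2 − 171.8 = 1238.4 Gt C.

1240 Gt C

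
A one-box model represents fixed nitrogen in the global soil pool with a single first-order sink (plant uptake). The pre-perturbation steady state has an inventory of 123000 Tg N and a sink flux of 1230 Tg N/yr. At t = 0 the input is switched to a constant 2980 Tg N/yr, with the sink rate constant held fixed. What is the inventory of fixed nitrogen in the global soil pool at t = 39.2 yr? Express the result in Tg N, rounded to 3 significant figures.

180000 Tg N

Residence time τ = M₀/F₀ = 100.0 yr. The eventual steady state is M_∞ = M₀·(F₁/F₀) = 123000 × 2980/1230 = 298000 Tg N.
The anomaly ΔM(t) = M(t) − M_∞ decays as ΔM₀·e^(−t/τ) with ΔM₀ = 123000 − 298000 = −175000 Tg N.
At t = 39.2 yr, e^(−t/τ) = e^(−0.3920) = 0.6757, so ΔM = −118200 Tg N and M = 298000 − 118200 = 179750 Tg N.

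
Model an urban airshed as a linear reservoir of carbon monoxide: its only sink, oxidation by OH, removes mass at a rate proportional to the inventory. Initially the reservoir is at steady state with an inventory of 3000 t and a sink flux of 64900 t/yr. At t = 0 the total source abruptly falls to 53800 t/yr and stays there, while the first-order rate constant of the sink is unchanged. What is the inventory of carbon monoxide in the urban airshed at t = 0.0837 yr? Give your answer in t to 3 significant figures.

2570 t

The sink rate constant is k = F₀/M₀ = 64900/3000 = 21.63 yr⁻¹.
Solving dM/dt = F₁ − kM with M(0) = M₀ gives M(t) = F₁/k + (M₀ − F₁/k)·e^(−kt).
F₁/k = 53800/21.63 = 2486.9 t; kt = 21.63 × 0.0837 = 1.811, e^(−kt) = 0.1635.
M(0.0837) = 2486.9 + (3000 − 2486.9) × 0.1635 = 2486.9 + 83.91 = 2570.8 t.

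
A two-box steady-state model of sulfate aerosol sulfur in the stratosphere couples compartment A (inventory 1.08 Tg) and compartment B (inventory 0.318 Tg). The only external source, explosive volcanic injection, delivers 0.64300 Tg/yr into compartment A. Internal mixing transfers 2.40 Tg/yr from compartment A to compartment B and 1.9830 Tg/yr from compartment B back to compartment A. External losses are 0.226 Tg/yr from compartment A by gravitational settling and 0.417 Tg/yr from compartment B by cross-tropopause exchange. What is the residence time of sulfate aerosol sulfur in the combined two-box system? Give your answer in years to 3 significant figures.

2.17 yr

Residence time in the combined system uses the total inventory and the total *external* removal — internal exchanges between the two boxes cancel.
M_total = 1.08 + 0.318 = 1.3980 Tg.
ΣF_external_out = 0.226 + 0.417 = 0.64300 Tg/yr.
τ = M_total / ΣF_ext = 1.3980 / 0.64300 = 2.174 yr.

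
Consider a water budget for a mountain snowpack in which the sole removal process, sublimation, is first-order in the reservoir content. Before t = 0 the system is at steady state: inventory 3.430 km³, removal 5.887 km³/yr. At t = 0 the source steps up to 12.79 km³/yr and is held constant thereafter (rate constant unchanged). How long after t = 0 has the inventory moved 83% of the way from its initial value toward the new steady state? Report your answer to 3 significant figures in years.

τ = M₀/F₀ = 3.430/5.887 = 0.5826 yr.
The remaining gap fraction is e^(−t/τ); 83% covered ⇒ e^(−t/τ) = 0.170.
t = −τ ln(0.170) = 0.5826 × 1.772 = 1.032 yr.

1.03 yr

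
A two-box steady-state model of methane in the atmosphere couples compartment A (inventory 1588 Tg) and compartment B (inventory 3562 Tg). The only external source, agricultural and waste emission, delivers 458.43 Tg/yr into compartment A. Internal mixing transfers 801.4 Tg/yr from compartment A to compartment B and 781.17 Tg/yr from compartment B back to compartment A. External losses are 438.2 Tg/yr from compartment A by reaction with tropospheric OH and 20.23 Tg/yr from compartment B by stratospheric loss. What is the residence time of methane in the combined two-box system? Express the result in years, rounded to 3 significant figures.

11.2 yr

Residence time in the combined system uses the total inventory and the total *external* removal — internal exchanges between the two boxes cancel.
M_total = 1588 + 3562 = 5150.0 Tg.
ΣF_external_out = 438.2 + 20.23 = 458.43 Tg/yr.
τ = M_total / ΣF_ext = 5150.0 / 458.43 = 11.23 yr.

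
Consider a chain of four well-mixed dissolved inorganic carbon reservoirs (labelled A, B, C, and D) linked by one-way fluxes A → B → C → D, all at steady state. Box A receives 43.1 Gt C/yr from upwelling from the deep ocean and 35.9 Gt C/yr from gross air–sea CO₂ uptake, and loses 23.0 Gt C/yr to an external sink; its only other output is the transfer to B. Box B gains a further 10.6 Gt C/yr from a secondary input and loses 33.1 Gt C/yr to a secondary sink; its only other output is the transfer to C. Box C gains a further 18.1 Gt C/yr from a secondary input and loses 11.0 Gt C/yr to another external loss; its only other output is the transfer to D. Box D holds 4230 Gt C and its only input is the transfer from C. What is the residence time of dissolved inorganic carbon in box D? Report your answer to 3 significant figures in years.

104 yr

Box A: F(A→B) = (43.1 + 35.9) − 23.0 = 56.000 Gt C/yr.
Box B: F(B→C) = (56.000 + 10.6) − 33.1 = 33.500 Gt C/yr.
Box C: F(C→D) = (33.500 + 18.1) − 11.0 = 40.600 Gt C/yr.
Box D throughput = its input = 40.600 Gt C/yr; τ = 4230 / 40.600 = 104.2 yr.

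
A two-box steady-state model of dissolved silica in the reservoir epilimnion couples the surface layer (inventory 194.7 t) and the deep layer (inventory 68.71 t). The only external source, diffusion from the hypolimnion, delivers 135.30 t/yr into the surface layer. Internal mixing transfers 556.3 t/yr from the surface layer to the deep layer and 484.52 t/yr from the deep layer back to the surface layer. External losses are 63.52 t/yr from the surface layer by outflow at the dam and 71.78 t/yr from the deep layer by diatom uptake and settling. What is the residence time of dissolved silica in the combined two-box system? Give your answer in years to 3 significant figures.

Treat the two boxes together as one reservoir: the mixing fluxes between them are internal recycling, so τ = ΣM / Σ(external losses).
M_total = 194.7 + 68.71 = 263.41 t.
ΣF_external_out = 63.52 + 71.78 = 135.30 t/yr.
τ = M_total / ΣF_ext = 263.41 / 135.30 = 1.947 yr.

1.95 yr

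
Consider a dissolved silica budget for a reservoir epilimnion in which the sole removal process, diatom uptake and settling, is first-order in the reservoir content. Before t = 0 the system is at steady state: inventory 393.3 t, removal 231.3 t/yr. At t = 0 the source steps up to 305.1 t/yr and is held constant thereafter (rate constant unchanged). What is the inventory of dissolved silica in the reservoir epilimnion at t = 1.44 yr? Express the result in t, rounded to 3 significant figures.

465 t

The sink rate constant is k = F₀/M₀ = 231.3/393.3 = 0.5881 yr⁻¹.
Solving dM/dt = F₁ − kM with M(0) = M₀ gives M(t) = F₁/k + (M₀ − F₁/k)·e^(−kt).
F₁/k = 305.1/0.5881 = 518.79 t; kt = 0.5881 × 1.44 = 0.8469, e^(−kt) = 0.4288.
M(1.44) = 518.79 + (393.3 − 518.79) × 0.4288 = 518.79 − 53.80 = 464.98 t.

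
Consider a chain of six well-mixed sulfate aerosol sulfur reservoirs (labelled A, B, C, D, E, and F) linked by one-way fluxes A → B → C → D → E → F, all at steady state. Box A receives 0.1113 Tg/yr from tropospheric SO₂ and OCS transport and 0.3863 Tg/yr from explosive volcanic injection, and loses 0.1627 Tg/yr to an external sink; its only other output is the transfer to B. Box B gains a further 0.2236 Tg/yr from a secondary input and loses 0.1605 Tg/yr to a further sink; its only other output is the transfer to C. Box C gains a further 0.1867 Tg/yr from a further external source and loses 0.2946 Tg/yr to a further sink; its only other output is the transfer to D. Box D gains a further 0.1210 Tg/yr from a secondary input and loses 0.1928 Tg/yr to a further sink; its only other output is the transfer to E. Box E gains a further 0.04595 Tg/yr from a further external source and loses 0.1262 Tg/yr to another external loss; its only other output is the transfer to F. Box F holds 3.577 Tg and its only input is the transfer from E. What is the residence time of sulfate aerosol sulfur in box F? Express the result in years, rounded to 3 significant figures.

25.9 yr

Box A: F(A→B) = (0.1113 + 0.3863) − 0.1627 = 0.33490 Tg/yr.
Box B: F(B→C) = (0.33490 + 0.2236) − 0.1605 = 0.39800 Tg/yr.
Box C: F(C→D) = (0.39800 + 0.1867) − 0.2946 = 0.29010 Tg/yr.
Box D: F(D→E) = (0.29010 + 0.1210) − 0.1928 = 0.21830 Tg/yr.
Box E: F(E→F) = (0.21830 + 0.04595) − 0.1262 = 0.13805 Tg/yr.
Box F throughput = its input = 0.13805 Tg/yr; τ = 3.577 / 0.13805 = 25.91 yr.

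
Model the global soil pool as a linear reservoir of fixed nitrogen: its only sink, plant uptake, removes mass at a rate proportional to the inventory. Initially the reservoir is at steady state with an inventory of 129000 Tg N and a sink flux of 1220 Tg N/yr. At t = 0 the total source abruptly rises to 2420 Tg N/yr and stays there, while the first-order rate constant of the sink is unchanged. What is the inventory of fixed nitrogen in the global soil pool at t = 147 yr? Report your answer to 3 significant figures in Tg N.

224000 Tg N

The sink rate constant is k = F₀/M₀ = 1220/129000 = 0.009457 yr⁻¹.
Solving dM/dt = F₁ − kM with M(0) = M₀ gives M(t) = F₁/k + (M₀ − F₁/k)·e^(−kt).
F₁/k = 2420/0.009457 = 255890 Tg N; kt = 0.009457 × 147 = 1.390, e^(−kt) = 0.2490.
M(147) = 255890 + (129000 − 255890) × 0.2490 = 255890 − 31600 = 224290 Tg N.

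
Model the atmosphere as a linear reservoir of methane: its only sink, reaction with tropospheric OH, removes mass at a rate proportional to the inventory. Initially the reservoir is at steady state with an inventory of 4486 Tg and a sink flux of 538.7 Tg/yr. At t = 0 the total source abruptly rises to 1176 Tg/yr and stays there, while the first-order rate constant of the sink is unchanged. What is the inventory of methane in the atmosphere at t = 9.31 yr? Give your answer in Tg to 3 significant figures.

8060 Tg

Residence time τ = M₀/F₀ = 8.327 yr. The eventual steady state is M_∞ = M₀·(F₁/F₀) = 4486 × 1176/538.7 = 9793.1 Tg.
The anomaly ΔM(t) = M(t) − M_∞ decays as ΔM₀·e^(−t/τ) with ΔM₀ = 4486 − 9793.1 = −5307 Tg.
At t = 9.31 yr, e^(−t/τ) = e^(−1.118) = 0.3269, so ΔM = −1735 Tg and M = 9793.1 − 1735 = 8058.0 Tg.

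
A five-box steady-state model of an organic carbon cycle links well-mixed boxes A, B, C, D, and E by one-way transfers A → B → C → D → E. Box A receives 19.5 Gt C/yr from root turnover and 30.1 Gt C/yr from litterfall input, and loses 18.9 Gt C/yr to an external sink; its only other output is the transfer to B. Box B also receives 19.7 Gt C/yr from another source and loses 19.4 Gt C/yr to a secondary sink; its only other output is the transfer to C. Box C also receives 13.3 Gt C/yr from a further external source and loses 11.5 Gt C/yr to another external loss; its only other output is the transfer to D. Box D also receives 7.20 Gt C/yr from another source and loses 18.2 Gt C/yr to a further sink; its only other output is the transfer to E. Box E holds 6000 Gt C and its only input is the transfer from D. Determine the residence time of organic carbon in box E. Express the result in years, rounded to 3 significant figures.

275 yr

Box A: F(A→B) = (19.5 + 30.1) − 18.9 = 30.700 Gt C/yr.
Box B: F(B→C) = (30.700 + 19.7) − 19.4 = 31.000 Gt C/yr.
Box C: F(C→D) = (31.000 + 13.3) − 11.5 = 32.800 Gt C/yr.
Box D: F(D→E) = (32.800 + 7.20) − 18.2 = 21.800 Gt C/yr.
Box E throughput = its input = 21.800 Gt C/yr; τ = 6000 / 21.800 = 275.2 yr.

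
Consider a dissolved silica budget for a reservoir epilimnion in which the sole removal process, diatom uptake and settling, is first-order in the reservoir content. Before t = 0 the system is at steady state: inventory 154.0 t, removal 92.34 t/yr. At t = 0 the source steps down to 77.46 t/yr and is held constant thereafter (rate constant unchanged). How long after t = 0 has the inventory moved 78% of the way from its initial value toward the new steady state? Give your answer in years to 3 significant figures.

τ = M₀/F₀ = 154.0/92.34 = 1.668 yr.
The remaining gap fraction is e^(−t/τ); 78% covered ⇒ e^(−t/τ) = 0.220.
t = −τ ln(0.220) = 1.668 × 1.514 = 2.525 yr.

2.53 yr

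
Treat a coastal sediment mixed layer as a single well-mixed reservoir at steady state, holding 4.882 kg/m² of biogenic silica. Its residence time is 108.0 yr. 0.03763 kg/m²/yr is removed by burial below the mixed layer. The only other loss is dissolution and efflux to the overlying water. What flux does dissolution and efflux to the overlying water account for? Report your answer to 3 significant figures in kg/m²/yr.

0.00757 kg/m²/yr

Total removal F = M/τ = 4.882 / 108.0 = 0.04520 kg/m²/yr.
Dissolution and efflux to the overlying water = F − (0.03763) = 0.04520 − 0.03763 = 0.007574 kg/m²/yr.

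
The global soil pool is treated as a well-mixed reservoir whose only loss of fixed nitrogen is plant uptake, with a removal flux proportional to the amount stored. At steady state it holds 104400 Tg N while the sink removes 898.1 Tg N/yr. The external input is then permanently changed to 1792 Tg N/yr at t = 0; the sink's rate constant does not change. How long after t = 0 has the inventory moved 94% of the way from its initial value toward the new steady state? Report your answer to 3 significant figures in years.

327 yr

τ = M₀/F₀ = 104400/898.1 = 116.2 yr.
The remaining gap fraction is e^(−t/τ); 94% covered ⇒ e^(−t/τ) = 0.0600.
t = −τ ln(0.0600) = 116.2 × 2.813 = 327.0 yr.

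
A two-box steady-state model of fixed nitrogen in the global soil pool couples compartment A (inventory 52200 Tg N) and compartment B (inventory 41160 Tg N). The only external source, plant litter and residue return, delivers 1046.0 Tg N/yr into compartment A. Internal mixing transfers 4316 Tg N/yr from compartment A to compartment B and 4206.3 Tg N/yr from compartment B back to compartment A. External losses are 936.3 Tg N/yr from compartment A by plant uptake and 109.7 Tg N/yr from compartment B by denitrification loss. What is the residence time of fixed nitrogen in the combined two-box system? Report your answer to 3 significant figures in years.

Treat the two boxes together as one reservoir: the mixing fluxes between them are internal recycling, so τ = ΣM / Σ(external losses).
M_total = 52200 + 41160 = 93360 Tg N.
ΣF_external_out = 936.3 + 109.7 = 1046.0 Tg N/yr.
τ = M_total / ΣF_ext = 93360 / 1046.0 = 89.25 yr.

89.3 yr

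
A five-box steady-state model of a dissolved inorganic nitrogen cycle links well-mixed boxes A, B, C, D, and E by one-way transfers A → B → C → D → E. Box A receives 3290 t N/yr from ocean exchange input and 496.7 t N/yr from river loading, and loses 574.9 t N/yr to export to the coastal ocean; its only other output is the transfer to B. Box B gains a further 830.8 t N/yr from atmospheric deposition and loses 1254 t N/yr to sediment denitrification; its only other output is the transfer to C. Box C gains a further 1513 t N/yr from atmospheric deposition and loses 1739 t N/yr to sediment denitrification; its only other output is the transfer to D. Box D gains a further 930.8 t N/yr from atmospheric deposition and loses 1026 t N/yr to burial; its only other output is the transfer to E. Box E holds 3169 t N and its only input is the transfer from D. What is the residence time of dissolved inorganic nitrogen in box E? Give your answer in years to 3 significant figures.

Box A: F(A→B) = (3290 + 496.7) − 574.9 = 3211.8 t N/yr.
Box B: F(B→C) = (3211.8 + 830.8) − 1254 = 2788.6 t N/yr.
Box C: F(C→D) = (2788.6 + 1513) − 1739 = 2562.6 t N/yr.
Box D: F(D→E) = (2562.6 + 930.8) − 1026 = 2467.4 t N/yr.
Box E throughput = its input = 2467.4 t N/yr; τ = 3169 / 2467.4 = 1.284 yr.

1.28 yr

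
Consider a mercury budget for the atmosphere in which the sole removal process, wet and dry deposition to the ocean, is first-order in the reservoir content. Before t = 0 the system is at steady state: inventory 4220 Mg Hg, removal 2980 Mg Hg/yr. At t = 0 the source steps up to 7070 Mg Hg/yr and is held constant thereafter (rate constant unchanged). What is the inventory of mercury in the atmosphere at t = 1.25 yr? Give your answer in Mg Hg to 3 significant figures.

7620 Mg Hg

τ = M₀/F₀ = 4220/2980 = 1.416 yr; rate constant k = 1/τ.
New steady state M_∞ = F₁/k = F₁·τ = 7070 × 1.416 = 10012 Mg Hg.
M(t) = M_∞ + (M₀ − M_∞)·e^(−t/τ); t/τ = 1.25/1.416 = 0.8827, so e^(−t/τ) = 0.4137.
M(t) = 10012 − 5792 × 0.4137 = 7616.0 Mg Hg.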